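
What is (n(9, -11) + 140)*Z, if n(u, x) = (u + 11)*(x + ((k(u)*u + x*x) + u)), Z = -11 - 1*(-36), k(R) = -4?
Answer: 45000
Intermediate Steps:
Z = 25 (Z = -11 + 36 = 25)
n(u, x) = (11 + u)*(x + x² - 3*u) (n(u, x) = (u + 11)*(x + ((-4*u + x*x) + u)) = (11 + u)*(x + ((-4*u + x²) + u)) = (11 + u)*(x + ((x² - 4*u) + u)) = (11 + u)*(x + (x² - 3*u)) = (11 + u)*(x + x² - 3*u))
(n(9, -11) + 140)*Z = ((-33*9 - 3*9² + 11*(-11) + 11*(-11)² + 9*(-11) + 9*(-11)²) + 140)*25 = ((-297 - 3*81 - 121 + 11*121 - 99 + 9*121) + 140)*25 = ((-297 - 243 - 121 + 1331 - 99 + 1089) + 140)*25 = (1660 + 140)*25 = 1800*25 = 45000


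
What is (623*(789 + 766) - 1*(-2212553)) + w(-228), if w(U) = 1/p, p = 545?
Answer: 1733818311/545 ≈ 3.1813e+6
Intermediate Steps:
w(U) = 1/545
(623*(789 + 766) - 1*(-2212553)) + w(-228) = (623*(789 + 766) - 1*(-2212553)) + 1/545 = (623*1555 + 2212553) + 1/545 = (968765 + 2212553) + 1/545 = 3181318 + 1/545 = 1733818311/545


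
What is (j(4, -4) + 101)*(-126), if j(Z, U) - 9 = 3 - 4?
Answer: -13734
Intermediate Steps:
j(Z, U) = 8 (j(Z, U) = 9 + (3 - 4) = 9 - 1 = 8)
(j(4, -4) + 101)*(-126) = (8 + 101)*(-126) = 109*(-126) = -13734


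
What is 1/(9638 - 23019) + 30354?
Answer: 406166873/13381 ≈ 30354.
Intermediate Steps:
1/(9638 - 23019) + 30354 = 1/(-13381) + 30354 = -1/13381 + 30354 = 406166873/13381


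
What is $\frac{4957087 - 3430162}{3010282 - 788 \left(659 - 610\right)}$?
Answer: $\frac{305385}{594334} \approx 0.51383$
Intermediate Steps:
$\frac{4957087 - 3430162}{3010282 - 788 \left(659 - 610\right)} = \frac{1526925}{3010282 - 38612} = \frac{1526925}{2971670} = 1526925 \cdot \frac{1}{2971670} = \frac{305385}{594334}$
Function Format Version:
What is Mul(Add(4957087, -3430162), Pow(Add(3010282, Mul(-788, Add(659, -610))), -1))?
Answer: Rational(305385, 594334) ≈ 0.51383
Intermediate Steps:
Mul(Add(4957087, -3430162), Pow(Add(3010282, Mul(-788, Add(659, -610))), -1)) = Mul(1526925, Pow(Add(3010282, Mul(-788, 49)), -1)) = Mul(1526925, Pow(Add(3010282, -38612), -1)) = Mul(1526925, Pow(2971670, -1)) = Mul(1526925, Rational(1, 2971670)) = Rational(305385, 594334)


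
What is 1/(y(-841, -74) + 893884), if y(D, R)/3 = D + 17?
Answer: 1/891412 ≈ 1.1218e-6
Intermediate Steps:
y(D, R) = 51 + 3*D (y(D, R) = 3*(D + 17) = 3*(17 + D) = 51 + 3*D)
1/(y(-841, -74) + 893884) = 1/((51 + 3*(-841)) + 893884) = 1/((51 - 2523) + 893884) = 1/(-2472 + 893884) = 1/891412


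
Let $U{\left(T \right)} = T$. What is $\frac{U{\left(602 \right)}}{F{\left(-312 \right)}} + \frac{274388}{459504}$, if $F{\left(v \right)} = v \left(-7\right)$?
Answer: $\frac{325850}{373347} \approx 0.87278$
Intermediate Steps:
$F{\left(v \right)} = - 7 v$
$\frac{U{\left(602 \right)}}{F{\left(-312 \right)}} + \frac{274388}{459504} = \frac{602}{\left(-7\right) \left(-312\right)} + \frac{274388}{459504} = \frac{602}{2184} + 274388 \cdot \frac{1}{459504} = 602 \cdot \frac{1}{2184} + \frac{68597}{114876} = \frac{43}{156} + \frac{68597}{114876} = \frac{325850}{373347}$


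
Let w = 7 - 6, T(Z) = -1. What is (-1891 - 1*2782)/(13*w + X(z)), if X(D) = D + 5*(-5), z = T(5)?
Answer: 4673/13 ≈ 359.46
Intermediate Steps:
z = -1
w = 1
X(D) = -25 + D (X(D) = D - 25 = -25 + D)
(-1891 - 1*2782)/(13*w + X(z)) = (-1891 - 1*2782)/(13*1 + (-25 - 1)) = (-1891 - 2782)/(13 - 26) = -4673/(-13) = -4673*(-1/13) = 4673/13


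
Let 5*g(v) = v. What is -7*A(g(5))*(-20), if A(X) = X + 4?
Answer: 700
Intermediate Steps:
g(v) = v/5
A(X) = 4 + X
-7*A(g(5))*(-20) = -7*(4 + (⅕)*5)*(-20) = -7*(4 + 1)*(-20) = -7*5*(-20) = -35*(-20) = 700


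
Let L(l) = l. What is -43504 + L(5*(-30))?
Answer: -43654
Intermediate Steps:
-43504 + L(5*(-30)) = -43504 + 5*(-30) = -43504 - 150 = -43654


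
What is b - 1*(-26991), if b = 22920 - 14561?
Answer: 35350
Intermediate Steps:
b = 8359
b - 1*(-26991) = 8359 - 1*(-26991) = 8359 + 26991 = 35350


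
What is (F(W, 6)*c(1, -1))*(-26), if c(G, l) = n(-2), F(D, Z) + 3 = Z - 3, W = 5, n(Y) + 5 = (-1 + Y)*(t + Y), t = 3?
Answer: 0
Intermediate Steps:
n(Y) = -5 + (-1 + Y)*(3 + Y)
F(D, Z) = -6 + Z (F(D, Z) = -3 + (Z - 3) = -3 + (-3 + Z) = -6 + Z)
c(G, l) = -8 (c(G, l) = -8 + (-2)² + 2*(-2) = -8 + 4 - 4 = -8)
(F(W, 6)*c(1, -1))*(-26) = ((-6 + 6)*(-8))*(-26) = (0*(-8))*(-26) = 0*(-26) = 0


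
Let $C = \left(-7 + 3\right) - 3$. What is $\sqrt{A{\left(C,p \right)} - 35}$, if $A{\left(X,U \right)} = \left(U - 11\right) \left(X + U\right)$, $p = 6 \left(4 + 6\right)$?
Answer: $\sqrt{2562} \approx 50.616$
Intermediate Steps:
$C = -7$ ($C = -4 - 3 = -7$)
$p = 60$ ($p = 6 \cdot 10 = 60$)
$A{\left(X,U \right)} = \left(-11 + U\right) \left(U + X\right)$
$\sqrt{A{\left(C,p \right)} - 35} = \sqrt{\left(60^{2} - 660 - -77 + 60 \left(-7\right)\right) - 35} = \sqrt{\left(3600 - 660 + 77 - 420\right) - 35} = \sqrt{2597 - 35} = \sqrt{2562}$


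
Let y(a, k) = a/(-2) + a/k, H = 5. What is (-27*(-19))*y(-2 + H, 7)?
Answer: -7695/14 ≈ -549.64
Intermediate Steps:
y(a, k) = -a/2 + a/k (y(a, k) = a*(-1/2) + a/k = -a/2 + a/k)
(-27*(-19))*y(-2 + H, 7) = (-27*(-19))*(-(-2 + 5)/2 + (-2 + 5)/7) = 513*(-1/2*3 + 3*(1/7)) = 513*(-3/2 + 3/7) = 513*(-15/14) = -7695/14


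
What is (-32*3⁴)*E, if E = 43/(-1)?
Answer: 111456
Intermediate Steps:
E = -43 (E = 43*(-1) = -43)
(-32*3⁴)*E = -32*3⁴*(-43) = -32*81*(-43) = -2592*(-43) = 111456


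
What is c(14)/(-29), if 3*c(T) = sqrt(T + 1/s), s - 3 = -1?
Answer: -sqrt(58)/174 ≈ -0.043769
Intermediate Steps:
s = 2 (s = 3 - 1 = 2)
c(T) = sqrt(1/2 + T)/3 (c(T) = sqrt(T + 1/2)/3 = sqrt(1/2 + T)/3)
c(14)/(-29) = (sqrt(2 + 4*14)/6)/(-29) = (sqrt(2 + 56)/6)*(-1/29) = (sqrt(58)/6)*(-1/29) = -sqrt(58)/174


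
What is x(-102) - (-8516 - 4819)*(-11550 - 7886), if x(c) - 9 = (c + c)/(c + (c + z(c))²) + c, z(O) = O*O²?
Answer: -2862097386327644999/11042930549 ≈ -2.5918e+8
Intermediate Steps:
z(O) = O³
x(c) = 9 + c + 2*c/(c + (c + c³)²) (x(c) = 9 + ((c + c)/(c + (c + c³)²) + c) = 9 + ((2*c)/(c + (c + c³)²) + c) = 9 + (2*c/(c + (c + c³)²) + c) = 9 + (c + 2*c/(c + (c + c³)²)) = 9 + c + 2*c/(c + (c + c³)²))
x(-102) - (-8516 - 4819)*(-11550 - 7886) = (11 - 102 + (-102)²*(1 + (-102)²)² + 9*(-102)*(1 + (-102)²)²)/(1 - 102*(1 + (-102)²)²) - (-8516 - 4819)*(-11550 - 7886) = (11 - 102 + 10404*(1 + 10404)² + 9*(-102)*(1 + 10404)²)/(1 - 102*(1 + 10404)²) - (-13335)*(-19436) = (11 - 102 + 10404*10405² + 9*(-102)*10405²)/(1 - 102*10405²) - 1*259179060 = (11 - 102 + 10404*108264025 + 9*(-102)*108264025)/(1 - 102*108264025) - 259179060 = (11 - 102 + 1126378916100 - 99386374950)/(1 - 11042930550) - 259179060 = 1026992541059/(-11042930549) - 259179060 = -1/11042930549*1026992541059 - 259179060 = -1026992541059/11042930549 - 259179060 = -2862097386327644999/11042930549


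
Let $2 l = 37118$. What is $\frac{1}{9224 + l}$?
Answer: $\frac{1}{27783} \approx 3.5993 \cdot 10^{-5}$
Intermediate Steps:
$l = 18559$ ($l = \frac{1}{2} \cdot 37118 = 18559$)
$\frac{1}{9224 + l} = \frac{1}{9224 + 18559} = \frac{1}{27783}$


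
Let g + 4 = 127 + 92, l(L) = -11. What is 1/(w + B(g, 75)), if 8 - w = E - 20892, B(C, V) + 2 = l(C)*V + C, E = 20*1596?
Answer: -1/11632 ≈ -8.5970e-5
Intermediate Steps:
E = 31920
g = 215 (g = -4 + (127 + 92) = -4 + 219 = 215)
B(C, V) = -2 + C - 11*V (B(C, V) = -2 + (-11*V + C) = -2 + (C - 11*V) = -2 + C - 11*V)
w = -11020 (w = 8 - (31920 - 20892) = 8 - 1*11028 = 8 - 11028 = -11020)
1/(w + B(g, 75)) = 1/(-11020 + (-2 + 215 - 11*75)) = 1/(-11020 + (-2 + 215 - 825)) = 1/(-11020 - 612) = 1/(-11632) = -1/11632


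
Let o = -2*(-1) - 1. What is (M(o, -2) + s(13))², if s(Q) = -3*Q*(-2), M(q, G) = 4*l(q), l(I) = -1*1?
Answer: 5476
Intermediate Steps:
l(I) = -1
o = 1 (o = 2 - 1 = 1)
M(q, G) = -4 (M(q, G) = 4*(-1) = -4)
s(Q) = 6*Q
(M(o, -2) + s(13))² = (-4 + 6*13)² = (-4 + 78)² = 74² = 5476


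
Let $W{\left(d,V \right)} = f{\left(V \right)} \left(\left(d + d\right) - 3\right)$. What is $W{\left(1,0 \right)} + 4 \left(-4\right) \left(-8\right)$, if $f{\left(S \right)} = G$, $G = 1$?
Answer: $127$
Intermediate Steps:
$f{\left(S \right)} = 1$
$W{\left(d,V \right)} = -3 + 2 d$ ($W{\left(d,V \right)} = 1 \left(\left(d + d\right) - 3\right) = 1 \left(2 d - 3\right) = 1 \left(-3 + 2 d\right) = -3 + 2 d$)
$W{\left(1,0 \right)} + 4 \left(-4\right) \left(-8\right) = \left(-3 + 2 \cdot 1\right) + 4 \left(-4\right) \left(-8\right) = \left(-3 + 2\right) - -128 = -1 + 128 = 127$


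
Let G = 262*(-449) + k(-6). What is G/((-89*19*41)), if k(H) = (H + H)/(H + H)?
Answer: 117637/69331 ≈ 1.6967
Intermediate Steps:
k(H) = 1 (k(H) = (2*H)/((2*H)) = (2*H)*(1/(2*H)) = 1)
G = -117637 (G = 262*(-449) + 1 = -117638 + 1 = -117637)
G/((-89*19*41)) = -117637/(-89*19*41) = -117637/((-1691*41)) = -117637/(-69331) = -117637*(-1/69331) = 117637/69331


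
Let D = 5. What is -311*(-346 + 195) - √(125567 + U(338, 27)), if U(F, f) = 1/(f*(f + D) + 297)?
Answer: 46961 - 2*√4701511038/387 ≈ 46607.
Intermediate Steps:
U(F, f) = 1/(297 + f*(5 + f)) (U(F, f) = 1/(f*(f + 5) + 297) = 1/(f*(5 + f) + 297) = 1/(297 + f*(5 + f)))
-311*(-346 + 195) - √(125567 + U(338, 27)) = -311*(-346 + 195) - √(125567 + 1/(297 + 27² + 5*27)) = -311*(-151) - √(125567 + 1/(297 + 729 + 135)) = 46961 - √(125567 + 1/1161) = 46961 - √(145783288/1161) = 46961 - 2*√4701511038/387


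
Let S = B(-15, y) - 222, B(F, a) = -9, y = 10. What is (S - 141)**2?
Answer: 138384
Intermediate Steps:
S = -231 (S = -9 - 222 = -231)
(S - 141)**2 = (-231 - 141)**2 = (-372)**2 = 138384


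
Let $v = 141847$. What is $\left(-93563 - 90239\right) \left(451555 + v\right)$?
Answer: $-109068474404$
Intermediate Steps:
$\left(-93563 - 90239\right) \left(451555 + v\right) = \left(-93563 - 90239\right) \left(451555 + 141847\right) = \left(-183802\right) 593402 = -109068474404$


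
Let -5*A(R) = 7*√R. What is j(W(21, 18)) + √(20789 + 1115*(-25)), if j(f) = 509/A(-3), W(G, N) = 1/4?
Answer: I*(√7086 + 2545*√3/21) ≈ 294.09*I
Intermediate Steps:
W(G, N) = ¼
A(R) = -7*√R/5
j(f) = 2545*I*√3/21 (j(f) = 509/((-7*I*√3/5)) = 509*(5*I*√3/21) = 2545*I*√3/21)
j(W(21, 18)) + √(20789 + 1115*(-25)) = 2545*I*√3/21 + √(20789 + 1115*(-25)) = 2545*I*√3/21 + √(20789 - 27875) = 2545*I*√3/21 + √(-7086) = 2545*I*√3/21 + I*√7086 = I*√7086 + 2545*I*√3/21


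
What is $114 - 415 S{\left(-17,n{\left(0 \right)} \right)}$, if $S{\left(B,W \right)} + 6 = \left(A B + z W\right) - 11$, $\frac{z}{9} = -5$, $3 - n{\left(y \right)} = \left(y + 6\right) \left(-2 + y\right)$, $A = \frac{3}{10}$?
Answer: $\frac{578821}{2} \approx 2.8941 \cdot 10^{5}$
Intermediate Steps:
$A = \frac{3}{10}$ ($A = 3 \cdot \frac{1}{10} = \frac{3}{10} \approx 0.3$)
$n{\left(y \right)} = 3 - \left(-2 + y\right) \left(6 + y\right)$ ($n{\left(y \right)} = 3 - \left(y + 6\right) \left(-2 + y\right) = 3 - \left(6 + y\right) \left(-2 + y\right) = 3 - \left(-2 + y\right) \left(6 + y\right)$)
$z = -45$ ($z = 9 \left(-5\right) = -45$)
$S{\left(B,W \right)} = -17 - 45 W + \frac{3 B}{10}$ ($S{\left(B,W \right)} = -6 - \left(11 + 45 W - \frac{3 B}{10}\right) = -17 - 45 W + \frac{3 B}{10}$)
$114 - 415 S{\left(-17,n{\left(0 \right)} \right)} = 114 - 415 \left(-17 - 45 \left(15 - 0^{2} - 0\right) + \frac{3}{10} \left(-17\right)\right) = 114 - 415 \left(-17 - 45 \left(15 - 0 + 0\right) - \frac{51}{10}\right) = 114 - 415 \left(-17 - 45 \left(15 + 0 + 0\right) - \frac{51}{10}\right) = 114 - 415 \left(-17 - 675 - \frac{51}{10}\right) = 114 - - \frac{578593}{2} = 114 + \frac{578593}{2} = \frac{578821}{2}$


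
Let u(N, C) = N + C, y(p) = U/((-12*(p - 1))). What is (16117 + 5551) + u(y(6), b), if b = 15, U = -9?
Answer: 433663/20 ≈ 21683.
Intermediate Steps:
y(p) = -9/(12 - 12*p) (y(p) = -9*(-1/(12*(p - 1))) = -9*(-1/(12*(-1 + p))) = -9/(12 - 12*p))
u(N, C) = C + N
(16117 + 5551) + u(y(6), b) = (16117 + 5551) + (15 + 3/(4*(-1 + 6))) = 21668 + (15 + (3/4)/5) = 21668 + (15 + (3/4)*(1/5)) = 21668 + (15 + 3/20) = 21668 + 303/20 = 433663/20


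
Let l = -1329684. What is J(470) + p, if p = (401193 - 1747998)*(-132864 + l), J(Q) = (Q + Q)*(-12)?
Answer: 1969766947860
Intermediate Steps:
J(Q) = -24*Q (J(Q) = (2*Q)*(-12) = -24*Q)
p = 1969766959140 (p = (401193 - 1747998)*(-132864 - 1329684) = -1346805*(-1462548) = 1969766959140)
J(470) + p = -24*470 + 1969766959140 = -11280 + 1969766959140 = 1969766947860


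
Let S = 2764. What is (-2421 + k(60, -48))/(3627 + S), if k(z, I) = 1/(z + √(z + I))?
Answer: -723874/1910909 - √3/11465454 ≈ -0.37881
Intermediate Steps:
k(z, I) = 1/(z + √(I + z))
(-2421 + k(60, -48))/(3627 + S) = (-2421 + 1/(60 + √(-48 + 60)))/(3627 + 2764) = (-2421 + 1/(60 + √12))/6391 = (-2421 + 1/(60 + 2*√3))*(1/6391) = -2421/6391 + 1/(6391*(60 + 2*√3))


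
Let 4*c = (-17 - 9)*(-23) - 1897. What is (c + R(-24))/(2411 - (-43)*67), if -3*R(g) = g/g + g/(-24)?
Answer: -3905/63504 ≈ -0.061492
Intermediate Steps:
c = -1299/4 (c = ((-17 - 9)*(-23) - 1897)/4 = (-26*(-23) - 1897)/4 = (598 - 1897)/4 = (¼)*(-1299) = -1299/4 ≈ -324.75)
R(g) = -⅓ + g/72 (R(g) = -(g/g + g/(-24))/3 = -(1 + g*(-1/24))/3 = -(1 - g/24)/3 = -⅓ + g/72)
(c + R(-24))/(2411 - (-43)*67) = (-1299/4 + (-⅓ + (1/72)*(-24)))/(2411 - (-43)*67) = (-1299/4 + (-⅓ - ⅓))/(2411 - 43*(-67)) = (-1299/4 - ⅔)/(2411 + 2881) = -3905/12/5292 = -3905/12*1/5292 = -3905/63504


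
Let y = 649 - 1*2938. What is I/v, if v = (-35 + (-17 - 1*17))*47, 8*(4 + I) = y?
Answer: 2321/25944 ≈ 0.089462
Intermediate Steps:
y = -2289 (y = 649 - 2938 = -2289)
I = -2321/8 (I = -4 + (⅛)*(-2289) = -4 - 2289/8 = -2321/8 ≈ -290.13)
v = -3243 (v = (-35 + (-17 - 17))*47 = (-35 - 34)*47 = -69*47 = -3243)
I/v = -2321/8/(-3243) = -2321/8*(-1/3243) = 2321/25944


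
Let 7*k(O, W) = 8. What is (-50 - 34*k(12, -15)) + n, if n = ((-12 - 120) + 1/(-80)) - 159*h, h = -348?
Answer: 30862233/560 ≈ 55111.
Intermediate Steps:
k(O, W) = 8/7 (k(O, W) = (⅐)*8 = 8/7)
n = 4415999/80 (n = ((-12 - 120) + 1/(-80)) - 159*(-348) = (-132 - 1/80) + 55332 = -10561/80 + 55332 = 4415999/80 ≈ 55200.)
(-50 - 34*k(12, -15)) + n = (-50 - 34*8/7) + 4415999/80 = (-50 - 272/7) + 4415999/80 = -622/7 + 4415999/80 = 30862233/560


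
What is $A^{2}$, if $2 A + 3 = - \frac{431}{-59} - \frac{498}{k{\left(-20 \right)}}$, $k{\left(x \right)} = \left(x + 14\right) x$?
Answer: $\frac{33489}{5569600} \approx 0.0060128$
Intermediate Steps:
$k{\left(x \right)} = x \left(14 + x\right)$ ($k{\left(x \right)} = \left(14 + x\right) x = x \left(14 + x\right)$)
$A = \frac{183}{2360}$ ($A = - \frac{3}{2} + \frac{- \frac{431}{-59} - \frac{498}{\left(-20\right) \left(14 - 20\right)}}{2} = - \frac{3}{2} + \frac{\left(-431\right) \left(- \frac{1}{59}\right) - \frac{498}{\left(-20\right) \left(-6\right)}}{2} = - \frac{3}{2} + \frac{\frac{431}{59} - \frac{498}{120}}{2} = - \frac{3}{2} + \frac{\frac{431}{59} - \frac{83}{20}}{2} = - \frac{3}{2} + \frac{1}{2} \cdot \frac{3723}{1180} = - \frac{3}{2} + \frac{3723}{2360} = \frac{183}{2360} \approx 0.077542$)
$A^{2} = \left(\frac{183}{2360}\right)^{2} = \frac{33489}{5569600}$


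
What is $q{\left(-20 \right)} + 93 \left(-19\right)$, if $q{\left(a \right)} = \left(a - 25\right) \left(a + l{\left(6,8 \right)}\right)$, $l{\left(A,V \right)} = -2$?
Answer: $-777$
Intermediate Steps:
$q{\left(a \right)} = \left(-25 + a\right) \left(-2 + a\right)$ ($q{\left(a \right)} = \left(a - 25\right) \left(a - 2\right) = \left(-25 + a\right) \left(-2 + a\right)$)
$q{\left(-20 \right)} + 93 \left(-19\right) = \left(50 + \left(-20\right)^{2} - -540\right) + 93 \left(-19\right) = \left(50 + 400 + 540\right) - 1767 = 990 - 1767 = -777$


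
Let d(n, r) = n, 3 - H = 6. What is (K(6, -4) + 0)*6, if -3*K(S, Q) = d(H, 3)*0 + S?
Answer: -12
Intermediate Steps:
H = -3 (H = 3 - 1*6 = 3 - 6 = -3)
K(S, Q) = -S/3 (K(S, Q) = -(-3*0 + S)/3 = -(0 + S)/3 = -S/3)
(K(6, -4) + 0)*6 = (-⅓*6 + 0)*6 = (-2 + 0)*6 = -2*6 = -12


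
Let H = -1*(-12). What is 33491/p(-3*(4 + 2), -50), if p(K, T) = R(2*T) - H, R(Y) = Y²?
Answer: 33491/9988 ≈ 3.3531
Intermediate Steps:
H = 12
p(K, T) = -12 + 4*T² (p(K, T) = (2*T)² - 1*12 = 4*T² - 12 = -12 + 4*T²)
33491/p(-3*(4 + 2), -50) = 33491/(-12 + 4*(-50)²) = 33491/(-12 + 4*2500) = 33491/(-12 + 10000) = 33491/9988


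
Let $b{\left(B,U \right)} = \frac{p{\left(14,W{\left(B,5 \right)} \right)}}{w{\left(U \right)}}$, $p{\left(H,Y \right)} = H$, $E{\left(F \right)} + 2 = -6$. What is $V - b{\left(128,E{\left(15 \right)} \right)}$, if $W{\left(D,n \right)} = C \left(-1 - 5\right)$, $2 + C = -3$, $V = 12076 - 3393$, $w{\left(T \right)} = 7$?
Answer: $8681$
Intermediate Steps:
$V = 8683$
$C = -5$ ($C = -2 - 3 = -5$)
$E{\left(F \right)} = -8$ ($E{\left(F \right)} = -2 - 6 = -8$)
$W{\left(D,n \right)} = 30$ ($W{\left(D,n \right)} = - 5 \left(-1 - 5\right) = \left(-5\right) \left(-6\right) = 30$)
$b{\left(B,U \right)} = 2$ ($b{\left(B,U \right)} = \frac{14}{7} = 14 \cdot \frac{1}{7} = 2$)
$V - b{\left(128,E{\left(15 \right)} \right)} = 8683 - 2 = 8681$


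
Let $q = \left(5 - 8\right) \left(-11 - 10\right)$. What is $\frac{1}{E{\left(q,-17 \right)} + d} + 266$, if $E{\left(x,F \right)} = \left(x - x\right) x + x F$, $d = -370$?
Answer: $\frac{383305}{1441} \approx 266.0$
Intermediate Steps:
$q = 63$ ($q = \left(-3\right) \left(-21\right) = 63$)
$E{\left(x,F \right)} = F x$ ($E{\left(x,F \right)} = 0 x + F x = 0 + F x = F x$)
$\frac{1}{E{\left(q,-17 \right)} + d} + 266 = \frac{1}{\left(-17\right) 63 - 370} + 266 = \frac{1}{-1071 - 370} + 266 = \frac{1}{-1441} + 266 = - \frac{1}{1441} + 266 = \frac{383305}{1441}$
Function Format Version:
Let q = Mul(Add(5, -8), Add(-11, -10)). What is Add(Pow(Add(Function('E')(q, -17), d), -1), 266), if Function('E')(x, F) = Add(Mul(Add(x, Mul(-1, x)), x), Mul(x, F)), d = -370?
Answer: Rational(383305, 1441) ≈ 266.00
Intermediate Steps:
q = 63 (q = Mul(-3, -21) = 63)
Function('E')(x, F) = Mul(F, x) (Function('E')(x, F) = Add(Mul(0, x), Mul(F, x)) = Add(0, Mul(F, x)) = Mul(F, x))
Add(Pow(Add(Function('E')(q, -17), d), -1), 266) = Add(Pow(Add(Mul(-17, 63), -370), -1), 266) = Add(Pow(Add(-1071, -370), -1), 266) = Add(Pow(-1441, -1), 266) = Add(Rational(-1, 1441), 266) = Rational(383305, 1441)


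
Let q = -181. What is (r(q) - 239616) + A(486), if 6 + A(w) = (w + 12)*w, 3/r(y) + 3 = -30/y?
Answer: 411245/171 ≈ 2404.9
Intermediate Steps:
r(y) = 3/(-3 - 30/y)
A(w) = -6 + w*(12 + w) (A(w) = -6 + (w + 12)*w = -6 + (12 + w)*w = -6 + w*(12 + w))
(r(q) - 239616) + A(486) = (-1*(-181)/(10 - 181) - 239616) + (-6 + 486² + 12*486) = (-1*(-181)/(-171) - 239616) + (-6 + 236196 + 5832) = (-1*(-181)*(-1/171) - 239616) + 242022 = (-181/171 - 239616) + 242022 = -40974517/171 + 242022 = 411245/171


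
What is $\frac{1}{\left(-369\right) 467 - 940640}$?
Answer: $- \frac{1}{1112963} \approx -8.985 \cdot 10^{-7}$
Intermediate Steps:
$\frac{1}{\left(-369\right) 467 - 940640} = \frac{1}{-172323 - 940640} = \frac{1}{-1112963} = - \frac{1}{1112963}$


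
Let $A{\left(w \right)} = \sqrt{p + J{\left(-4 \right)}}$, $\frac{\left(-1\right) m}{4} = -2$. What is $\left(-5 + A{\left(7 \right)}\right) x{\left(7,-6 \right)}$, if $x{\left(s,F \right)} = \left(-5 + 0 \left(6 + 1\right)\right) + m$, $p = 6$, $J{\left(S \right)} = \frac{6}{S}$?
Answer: $-15 + \frac{9 \sqrt{2}}{2} \approx -8.636$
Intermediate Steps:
$m = 8$ ($m = \left(-4\right) \left(-2\right) = 8$)
$A{\left(w \right)} = \frac{3 \sqrt{2}}{2}$ ($A{\left(w \right)} = \sqrt{6 + \frac{6}{-4}} = \sqrt{6 + 6 \left(- \frac{1}{4}\right)} = \sqrt{6 - \frac{3}{2}} = \sqrt{\frac{9}{2}} = \frac{3 \sqrt{2}}{2}$)
$x{\left(s,F \right)} = 3$ ($x{\left(s,F \right)} = \left(-5 + 0 \left(6 + 1\right)\right) + 8 = \left(-5 + 0 \cdot 7\right) + 8 = \left(-5 + 0\right) + 8 = -5 + 8 = 3$)
$\left(-5 + A{\left(7 \right)}\right) x{\left(7,-6 \right)} = \left(-5 + \frac{3 \sqrt{2}}{2}\right) 3 = -15 + \frac{9 \sqrt{2}}{2}$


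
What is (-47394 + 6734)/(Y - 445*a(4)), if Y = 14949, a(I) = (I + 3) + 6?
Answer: -10165/2291 ≈ -4.4369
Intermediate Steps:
a(I) = 9 + I (a(I) = (3 + I) + 6 = 9 + I)
(-47394 + 6734)/(Y - 445*a(4)) = (-47394 + 6734)/(14949 - 445*(9 + 4)) = -40660/(14949 - 445*13) = -40660/(14949 - 5785) = -40660/9164 = -40660*1/9164 = -10165/2291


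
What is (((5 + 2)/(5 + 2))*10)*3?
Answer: 30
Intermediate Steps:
(((5 + 2)/(5 + 2))*10)*3 = ((7/7)*10)*3 = ((7*(⅐))*10)*3 = (1*10)*3 = 10*3 = 30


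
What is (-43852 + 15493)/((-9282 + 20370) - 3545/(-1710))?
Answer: -9698778/3792805 ≈ -2.5572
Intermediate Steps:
(-43852 + 15493)/((-9282 + 20370) - 3545/(-1710)) = -28359/(11088 - 3545*(-1/1710)) = -28359/(11088 + 709/342) = -28359/3792805/342 = -28359*342/3792805 = -9698778/3792805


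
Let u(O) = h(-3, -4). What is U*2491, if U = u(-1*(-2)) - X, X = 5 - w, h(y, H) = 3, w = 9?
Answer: 17437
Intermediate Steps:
X = -4 (X = 5 - 1*9 = 5 - 9 = -4)
u(O) = 3
U = 7 (U = 3 - 1*(-4) = 3 + 4 = 7)
U*2491 = 7*2491 = 17437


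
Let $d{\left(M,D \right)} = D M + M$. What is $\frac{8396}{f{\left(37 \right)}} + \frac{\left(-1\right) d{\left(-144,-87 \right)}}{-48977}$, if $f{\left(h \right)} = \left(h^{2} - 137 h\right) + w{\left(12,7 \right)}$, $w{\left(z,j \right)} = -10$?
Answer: $- \frac{4247282}{2112845} \approx -2.0102$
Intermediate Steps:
$d{\left(M,D \right)} = M + D M$
$f{\left(h \right)} = -10 + h^{2} - 137 h$ ($f{\left(h \right)} = \left(h^{2} - 137 h\right) - 10 = -10 + h^{2} - 137 h$)
$\frac{8396}{f{\left(37 \right)}} + \frac{\left(-1\right) d{\left(-144,-87 \right)}}{-48977} = \frac{8396}{-10 + 37^{2} - 5069} + \frac{\left(-1\right) \left(- 144 \left(1 - 87\right)\right)}{-48977} = \frac{8396}{-10 + 1369 - 5069} + - \left(-144\right) \left(-86\right) \left(- \frac{1}{48977}\right) = \frac{8396}{-3710} + \left(-1\right) 12384 \left(- \frac{1}{48977}\right) = 8396 \left(- \frac{1}{3710}\right) - - \frac{288}{1139} = - \frac{4198}{1855} + \frac{288}{1139} = - \frac{4247282}{2112845}$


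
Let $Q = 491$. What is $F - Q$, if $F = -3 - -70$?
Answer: $-424$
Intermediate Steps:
$F = 67$ ($F = -3 + 70 = 67$)
$F - Q = 67 - 491 = -424$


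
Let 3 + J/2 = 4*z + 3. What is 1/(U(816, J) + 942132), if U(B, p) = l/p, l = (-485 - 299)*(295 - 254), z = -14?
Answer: 1/942419 ≈ 1.0611e-6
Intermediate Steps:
J = -112 (J = -6 + 2*(4*(-14) + 3) = -6 + 2*(-56 + 3) = -6 + 2*(-53) = -6 - 106 = -112)
l = -32144 (l = -784*41 = -32144)
U(B, p) = -32144/p
1/(U(816, J) + 942132) = 1/(-32144/(-112) + 942132) = 1/(-32144*(-1/112) + 942132) = 1/(287 + 942132) = 1/942419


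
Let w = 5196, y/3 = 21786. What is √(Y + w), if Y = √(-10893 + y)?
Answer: √(5196 + √54465) ≈ 73.684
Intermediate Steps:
y = 65358 (y = 3*21786 = 65358)
Y = √54465 (Y = √(-10893 + 65358) = √54465 ≈ 233.38)
√(Y + w) = √(√54465 + 5196) = √(5196 + √54465)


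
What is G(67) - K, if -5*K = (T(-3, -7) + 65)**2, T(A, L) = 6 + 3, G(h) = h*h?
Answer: 27921/5 ≈ 5584.2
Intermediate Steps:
G(h) = h**2
T(A, L) = 9
K = -5476/5 (K = -(9 + 65)**2/5 = -1/5*74**2 = -1/5*5476 = -5476/5 ≈ -1095.2)
G(67) - K = 67**2 - 1*(-5476/5) = 4489 + 5476/5 = 27921/5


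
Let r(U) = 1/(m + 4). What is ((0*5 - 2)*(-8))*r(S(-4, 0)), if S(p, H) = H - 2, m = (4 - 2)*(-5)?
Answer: -8/3 ≈ -2.6667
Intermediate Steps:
m = -10 (m = 2*(-5) = -10)
S(p, H) = -2 + H
r(U) = -1/6 (r(U) = 1/(-10 + 4) = 1/(-6) = -1/6)
((0*5 - 2)*(-8))*r(S(-4, 0)) = ((0*5 - 2)*(-8))*(-1/6) = ((0 - 2)*(-8))*(-1/6) = -2*(-8)*(-1/6) = 16*(-1/6) = -8/3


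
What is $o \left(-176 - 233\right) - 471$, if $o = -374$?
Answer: $152495$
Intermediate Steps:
$o \left(-176 - 233\right) - 471 = - 374 \left(-176 - 233\right) - 471 = \left(-374\right) \left(-409\right) - 471 = 152966 - 471 = 152495$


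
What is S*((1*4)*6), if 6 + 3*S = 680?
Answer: 5392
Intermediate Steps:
S = 674/3 (S = -2 + (⅓)*680 = -2 + 680/3 = 674/3 ≈ 224.67)
S*((1*4)*6) = 674*((1*4)*6)/3 = 674*(4*6)/3 = (674/3)*24 = 5392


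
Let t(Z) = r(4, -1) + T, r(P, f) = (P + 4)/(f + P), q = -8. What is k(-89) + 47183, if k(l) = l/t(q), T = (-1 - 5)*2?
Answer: 1321391/28 ≈ 47193.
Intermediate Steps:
T = -12 (T = -6*2 = -12)
r(P, f) = (4 + P)/(P + f)
t(Z) = -28/3 (t(Z) = (4 + 4)/(4 - 1) - 12 = 8/3 - 12 = -28/3)
k(l) = -3*l/28 (k(l) = l/(-28/3) = l*(-3/28) = -3*l/28)
k(-89) + 47183 = -3/28*(-89) + 47183 = 267/28 + 47183 = 1321391/28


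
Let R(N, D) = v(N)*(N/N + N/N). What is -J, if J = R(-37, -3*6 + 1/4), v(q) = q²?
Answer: -2738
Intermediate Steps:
R(N, D) = 2*N² (R(N, D) = N²*(N/N + N/N) = N²*(1 + 1) = N²*2 = 2*N²)
J = 2738 (J = 2*(-37)² = 2*1369 = 2738)
-J = -1*2738 = -2738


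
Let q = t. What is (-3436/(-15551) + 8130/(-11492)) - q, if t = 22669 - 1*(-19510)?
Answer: -3768992135793/89356046 ≈ -42180.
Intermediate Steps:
t = 42179 (t = 22669 + 19510 = 42179)
q = 42179
(-3436/(-15551) + 8130/(-11492)) - q = (-3436/(-15551) + 8130/(-11492)) - 1*42179 = (-3436*(-1/15551) + 8130*(-1/11492)) - 42179 = (3436/15551 - 4065/5746) - 42179 = -43471559/89356046 - 42179 = -3768992135793/89356046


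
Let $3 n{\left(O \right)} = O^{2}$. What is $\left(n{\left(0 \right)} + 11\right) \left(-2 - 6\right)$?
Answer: $-88$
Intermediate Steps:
$n{\left(O \right)} = \frac{O^{2}}{3}$
$\left(n{\left(0 \right)} + 11\right) \left(-2 - 6\right) = \left(\frac{0^{2}}{3} + 11\right) \left(-2 - 6\right) = \left(\frac{1}{3} \cdot 0 + 11\right) \left(-2 - 6\right) = \left(0 + 11\right) \left(-8\right) = 11 \left(-8\right) = -88$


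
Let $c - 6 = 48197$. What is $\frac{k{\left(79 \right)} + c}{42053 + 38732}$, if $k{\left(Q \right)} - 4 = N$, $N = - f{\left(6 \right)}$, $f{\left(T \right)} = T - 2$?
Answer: $\frac{48203}{80785} \approx 0.59668$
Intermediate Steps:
$f{\left(T \right)} = -2 + T$ ($f{\left(T \right)} = T - 2 = -2 + T$)
$N = -4$ ($N = - (-2 + 6) = \left(-1\right) 4 = -4$)
$k{\left(Q \right)} = 0$ ($k{\left(Q \right)} = 4 - 4 = 0$)
$c = 48203$ ($c = 6 + 48197 = 48203$)
$\frac{k{\left(79 \right)} + c}{42053 + 38732} = \frac{0 + 48203}{42053 + 38732} = \frac{48203}{80785}$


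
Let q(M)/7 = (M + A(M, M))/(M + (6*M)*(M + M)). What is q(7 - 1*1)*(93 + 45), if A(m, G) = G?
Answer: 1932/73 ≈ 26.466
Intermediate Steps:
q(M) = 14*M/(M + 12*M**2) (q(M) = 7*((M + M)/(M + (6*M)*(M + M))) = 7*((2*M)/(M + (6*M)*(2*M))) = 7*((2*M)/(M + 12*M**2)) = 7*(2*M/(M + 12*M**2)) = 14*M/(M + 12*M**2))
q(7 - 1*1)*(93 + 45) = (14/(1 + 12*(7 - 1*1)))*(93 + 45) = (14/(1 + 12*(7 - 1)))*138 = (14/(1 + 12*6))*138 = (14/(1 + 72))*138 = (14/73)*138 = 1932/73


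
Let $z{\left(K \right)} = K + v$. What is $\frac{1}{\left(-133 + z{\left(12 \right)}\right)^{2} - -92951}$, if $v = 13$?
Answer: $\frac{1}{104615} \approx 9.5589 \cdot 10^{-6}$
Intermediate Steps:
$z{\left(K \right)} = 13 + K$ ($z{\left(K \right)} = K + 13 = 13 + K$)
$\frac{1}{\left(-133 + z{\left(12 \right)}\right)^{2} - -92951} = \frac{1}{\left(-133 + \left(13 + 12\right)\right)^{2} - -92951} = \frac{1}{\left(-133 + 25\right)^{2} + 92951} = \frac{1}{\left(-108\right)^{2} + 92951} = \frac{1}{11664 + 92951} = \frac{1}{104615}$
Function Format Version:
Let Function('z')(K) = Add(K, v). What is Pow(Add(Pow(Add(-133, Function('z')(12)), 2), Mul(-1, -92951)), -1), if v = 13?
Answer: Rational(1, 104615) ≈ 9.5589e-6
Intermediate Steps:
Function('z')(K) = Add(13, K) (Function('z')(K) = Add(K, 13) = Add(13, K))
Pow(Add(Pow(Add(-133, Function('z')(12)), 2), Mul(-1, -92951)), -1) = Pow(Add(Pow(Add(-133, Add(13, 12)), 2), Mul(-1, -92951)), -1) = Pow(Add(Pow(Add(-133, 25), 2), 92951), -1) = Pow(Add(Pow(-108, 2), 92951), -1) = Pow(Add(11664, 92951), -1) = Pow(104615, -1) = Rational(1, 104615)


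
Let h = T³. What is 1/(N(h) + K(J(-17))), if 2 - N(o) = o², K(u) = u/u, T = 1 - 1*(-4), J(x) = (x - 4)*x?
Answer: -1/15622 ≈ -6.4012e-5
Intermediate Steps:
J(x) = x*(-4 + x) (J(x) = (-4 + x)*x = x*(-4 + x))
T = 5 (T = 1 + 4 = 5)
h = 125 (h = 5³ = 125)
K(u) = 1
N(o) = 2 - o²
1/(N(h) + K(J(-17))) = 1/((2 - 1*125²) + 1) = 1/((2 - 1*15625) + 1) = 1/((2 - 15625) + 1) = 1/(-15623 + 1) = 1/(-15622) = -1/15622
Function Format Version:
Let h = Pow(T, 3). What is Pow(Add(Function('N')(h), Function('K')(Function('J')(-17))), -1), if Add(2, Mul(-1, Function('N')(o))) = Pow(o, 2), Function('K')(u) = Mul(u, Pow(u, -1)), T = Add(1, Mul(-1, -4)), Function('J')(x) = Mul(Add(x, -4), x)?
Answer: Rational(-1, 15622) ≈ -6.4012e-5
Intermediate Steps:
Function('J')(x) = Mul(x, Add(-4, x)) (Function('J')(x) = Mul(Add(-4, x), x) = Mul(x, Add(-4, x)))
T = 5 (T = Add(1, 4) = 5)
h = 125 (h = Pow(5, 3) = 125)
Function('K')(u) = 1
Function('N')(o) = Add(2, Mul(-1, Pow(o, 2)))
Pow(Add(Function('N')(h), Function('K')(Function('J')(-17))), -1) = Pow(Add(Add(2, Mul(-1, Pow(125, 2))), 1), -1) = Pow(Add(Add(2, Mul(-1, 15625)), 1), -1) = Pow(Add(Add(2, -15625), 1), -1) = Pow(Add(-15623, 1), -1) = Pow(-15622, -1) = Rational(-1, 15622)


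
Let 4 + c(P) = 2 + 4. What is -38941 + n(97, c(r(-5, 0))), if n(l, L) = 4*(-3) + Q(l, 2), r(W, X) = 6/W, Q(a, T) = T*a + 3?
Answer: -38756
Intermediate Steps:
Q(a, T) = 3 + T*a
c(P) = 2 (c(P) = -4 + (2 + 4) = -4 + 6 = 2)
n(l, L) = -9 + 2*l (n(l, L) = 4*(-3) + (3 + 2*l) = -12 + (3 + 2*l) = -9 + 2*l)
-38941 + n(97, c(r(-5, 0))) = -38941 + (-9 + 2*97) = -38941 + (-9 + 194) = -38941 + 185 = -38756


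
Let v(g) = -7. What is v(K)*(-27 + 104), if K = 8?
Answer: -539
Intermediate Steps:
v(K)*(-27 + 104) = -7*(-27 + 104) = -7*77 = -539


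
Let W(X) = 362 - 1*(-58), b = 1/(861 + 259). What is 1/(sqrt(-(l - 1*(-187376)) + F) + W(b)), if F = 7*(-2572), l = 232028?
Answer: 105/153452 - I*sqrt(27338)/153452 ≈ 0.00068425 - 0.0010775*I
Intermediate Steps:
F = -18004
b = 1/1120 ≈ 0.00089286
W(X) = 420 (W(X) = 362 + 58 = 420)
1/(sqrt(-(l - 1*(-187376)) + F) + W(b)) = 1/(sqrt(-(232028 - 1*(-187376)) - 18004) + 420) = 1/(sqrt(-(232028 + 187376) - 18004) + 420) = 1/(sqrt(-1*419404 - 18004) + 420) = 1/(sqrt(-419404 - 18004) + 420) = 1/(sqrt(-437408) + 420) = 1/(4*I*sqrt(27338) + 420) = 1/(420 + 4*I*sqrt(27338))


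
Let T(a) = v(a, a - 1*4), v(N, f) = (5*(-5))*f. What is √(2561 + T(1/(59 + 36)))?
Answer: √960526/19 ≈ 51.582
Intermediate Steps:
v(N, f) = -25*f
T(a) = 100 - 25*a (T(a) = -25*(a - 1*4) = -25*(a - 4) = -25*(-4 + a) = 100 - 25*a)
√(2561 + T(1/(59 + 36))) = √(2561 + (100 - 25/(59 + 36))) = √(2561 + (100 - 25/95)) = √(2561 + (100 - 25*1/95)) = √(2561 + (100 - 5/19)) = √(2561 + 1895/19) = √(50554/19) = √960526/19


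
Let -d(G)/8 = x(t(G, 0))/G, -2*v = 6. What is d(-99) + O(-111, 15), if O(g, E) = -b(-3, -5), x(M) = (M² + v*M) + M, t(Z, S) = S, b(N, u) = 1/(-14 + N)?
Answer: 1/17 ≈ 0.058824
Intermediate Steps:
v = -3 (v = -½*6 = -3)
x(M) = M² - 2*M (x(M) = (M² - 3*M) + M = M² - 2*M)
d(G) = 0 (d(G) = -8*0*(-2 + 0)/G = -8*0*(-2)/G = -0/G = -8*0 = 0)
O(g, E) = 1/17 (O(g, E) = -1/(-14 - 3) = -1/(-17) = -1*(-1/17) = 1/17)
d(-99) + O(-111, 15) = 0 + 1/17 = 1/17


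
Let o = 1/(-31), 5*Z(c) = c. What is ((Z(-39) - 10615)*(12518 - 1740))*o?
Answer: 572462692/155 ≈ 3.6933e+6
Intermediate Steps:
Z(c) = c/5
o = -1/31 ≈ -0.032258
((Z(-39) - 10615)*(12518 - 1740))*o = (((1/5)*(-39) - 10615)*(12518 - 1740))*(-1/31) = ((-39/5 - 10615)*10778)*(-1/31) = -53114/5*10778*(-1/31) = -572462692/5*(-1/31) = 572462692/155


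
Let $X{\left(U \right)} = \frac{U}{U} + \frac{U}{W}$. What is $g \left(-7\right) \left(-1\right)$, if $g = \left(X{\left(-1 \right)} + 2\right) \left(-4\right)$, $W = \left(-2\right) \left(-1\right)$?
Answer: $-70$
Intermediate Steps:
$W = 2$
$X{\left(U \right)} = 1 + \frac{U}{2}$ ($X{\left(U \right)} = \frac{U}{U} + \frac{U}{2} = 1 + U \frac{1}{2} = 1 + \frac{U}{2}$)
$g = -10$ ($g = \left(\left(1 + \frac{1}{2} \left(-1\right)\right) + 2\right) \left(-4\right) = \left(\left(1 - \frac{1}{2}\right) + 2\right) \left(-4\right) = \left(\frac{1}{2} + 2\right) \left(-4\right) = \frac{5}{2} \left(-4\right) = -10$)
$g \left(-7\right) \left(-1\right) = \left(-10\right) \left(-7\right) \left(-1\right) = 70 \left(-1\right) = -70$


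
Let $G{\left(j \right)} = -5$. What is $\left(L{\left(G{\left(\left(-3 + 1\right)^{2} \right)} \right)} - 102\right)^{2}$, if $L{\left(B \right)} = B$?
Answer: $11449$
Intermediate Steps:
$\left(L{\left(G{\left(\left(-3 + 1\right)^{2} \right)} \right)} - 102\right)^{2} = \left(-5 - 102\right)^{2} = \left(-107\right)^{2} = 11449$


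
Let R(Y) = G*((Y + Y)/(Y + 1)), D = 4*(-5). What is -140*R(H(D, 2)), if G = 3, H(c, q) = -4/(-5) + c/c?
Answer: -540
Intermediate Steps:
D = -20
H(c, q) = 9/5 (H(c, q) = -4*(-1/5) + 1 = 4/5 + 1 = 9/5)
R(Y) = 6*Y/(1 + Y) (R(Y) = 3*((Y + Y)/(Y + 1)) = 3*((2*Y)/(1 + Y)) = 3*(2*Y/(1 + Y)) = 6*Y/(1 + Y))
-140*R(H(D, 2)) = -840*9/(5*(1 + 9/5)) = -840*9/(5*14/5) = -840*9*5/(5*14) = -140*27/7 = -540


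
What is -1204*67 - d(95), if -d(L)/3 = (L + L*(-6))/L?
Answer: -80683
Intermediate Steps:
d(L) = 15 (d(L) = -3*(L + L*(-6))/L = -3*(L - 6*L)/L = -3*(-5*L)/L = -3*(-5) = 15)
-1204*67 - d(95) = -1204*67 - 1*15 = -80668 - 15 = -80683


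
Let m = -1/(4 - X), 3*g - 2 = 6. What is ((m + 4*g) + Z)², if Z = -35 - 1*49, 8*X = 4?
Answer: 2390116/441 ≈ 5419.8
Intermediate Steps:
g = 8/3 (g = ⅔ + (⅓)*6 = ⅔ + 2 = 8/3 ≈ 2.6667)
X = ½ (X = (⅛)*4 = ½ ≈ 0.50000)
Z = -84 (Z = -35 - 49 = -84)
m = -2/7 (m = -1/(4 - 1*½) = -1/(4 - ½) = -1/7/2 = -1*2/7 = -2/7 ≈ -0.28571)
((m + 4*g) + Z)² = ((-2/7 + 4*(8/3)) - 84)² = ((-2/7 + 32/3) - 84)² = (218/21 - 84)² = (-1546/21)² = 2390116/441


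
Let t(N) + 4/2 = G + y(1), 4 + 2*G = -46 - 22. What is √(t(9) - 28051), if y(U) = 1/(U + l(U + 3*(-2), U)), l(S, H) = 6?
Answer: I*√1376354/7 ≈ 167.6*I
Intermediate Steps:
G = -36 (G = -2 + (-46 - 22)/2 = -2 + (½)*(-68) = -2 - 34 = -36)
y(U) = 1/(6 + U) (y(U) = 1/(U + 6) = 1/(6 + U))
t(N) = -265/7 (t(N) = -2 + (-36 + 1/(6 + 1)) = -2 + (-36 + 1/7) = -2 + (-36 + ⅐) = -2 - 251/7 = -265/7)
√(t(9) - 28051) = √(-265/7 - 28051) = √(-196622/7) = I*√1376354/7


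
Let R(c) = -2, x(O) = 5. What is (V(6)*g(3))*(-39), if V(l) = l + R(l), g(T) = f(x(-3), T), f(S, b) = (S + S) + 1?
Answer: -1716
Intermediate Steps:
f(S, b) = 1 + 2*S (f(S, b) = 2*S + 1 = 1 + 2*S)
g(T) = 11 (g(T) = 1 + 2*5 = 1 + 10 = 11)
V(l) = -2 + l (V(l) = l - 2 = -2 + l)
(V(6)*g(3))*(-39) = ((-2 + 6)*11)*(-39) = (4*11)*(-39) = 44*(-39) = -1716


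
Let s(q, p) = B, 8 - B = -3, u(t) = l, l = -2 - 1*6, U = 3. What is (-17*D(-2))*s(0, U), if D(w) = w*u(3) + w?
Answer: -2618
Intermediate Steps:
l = -8 (l = -2 - 6 = -8)
u(t) = -8
B = 11 (B = 8 - 1*(-3) = 8 + 3 = 11)
s(q, p) = 11
D(w) = -7*w (D(w) = w*(-8) + w = -8*w + w = -7*w)
(-17*D(-2))*s(0, U) = -(-119)*(-2)*11 = -17*14*11 = -238*11 = -2618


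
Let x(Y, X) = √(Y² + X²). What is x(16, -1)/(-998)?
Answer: -√257/998 ≈ -0.016063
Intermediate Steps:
x(Y, X) = √(X² + Y²)
x(16, -1)/(-998) = √((-1)² + 16²)/(-998) = √(1 + 256)*(-1/998) = √257*(-1/998) = -√257/998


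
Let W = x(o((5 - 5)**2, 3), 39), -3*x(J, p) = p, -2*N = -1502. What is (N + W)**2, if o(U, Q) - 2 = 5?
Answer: 544644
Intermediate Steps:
N = 751 (N = -1/2*(-1502) = 751)
o(U, Q) = 7 (o(U, Q) = 2 + 5 = 7)
x(J, p) = -p/3
W = -13 (W = -1/3*39 = -13)
(N + W)**2 = (751 - 13)**2 = 738**2 = 544644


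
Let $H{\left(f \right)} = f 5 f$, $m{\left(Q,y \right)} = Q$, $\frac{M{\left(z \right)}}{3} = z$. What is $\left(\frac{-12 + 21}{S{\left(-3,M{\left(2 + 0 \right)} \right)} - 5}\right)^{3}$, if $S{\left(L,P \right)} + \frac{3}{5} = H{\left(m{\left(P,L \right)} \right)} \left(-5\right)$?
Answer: $- \frac{91125}{92836605952} \approx -9.8156 \cdot 10^{-7}$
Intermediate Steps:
$M{\left(z \right)} = 3 z$
$H{\left(f \right)} = 5 f^{2}$ ($H{\left(f \right)} = 5 f f = 5 f^{2}$)
$S{\left(L,P \right)} = - \frac{3}{5} - 25 P^{2}$ ($S{\left(L,P \right)} = - \frac{3}{5} + 5 P^{2} \left(-5\right) = - \frac{3}{5} - 25 P^{2}$)
$\left(\frac{-12 + 21}{S{\left(-3,M{\left(2 + 0 \right)} \right)} - 5}\right)^{3} = \left(\frac{-12 + 21}{\left(- \frac{3}{5} - 25 \left(3 \left(2 + 0\right)\right)^{2}\right) - 5}\right)^{3} = \left(\frac{9}{\left(- \frac{3}{5} - 25 \left(3 \cdot 2\right)^{2}\right) - 5}\right)^{3} = \left(\frac{9}{\left(- \frac{3}{5} - 25 \cdot 6^{2}\right) - 5}\right)^{3} = \left(\frac{9}{\left(- \frac{3}{5} - 900\right) - 5}\right)^{3} = \left(\frac{9}{- \frac{4503}{5} - 5}\right)^{3} = \left(\frac{9}{- \frac{4528}{5}}\right)^{3} = \left(9 \left(- \frac{5}{4528}\right)\right)^{3} = \left(- \frac{45}{4528}\right)^{3} = - \frac{91125}{92836605952}$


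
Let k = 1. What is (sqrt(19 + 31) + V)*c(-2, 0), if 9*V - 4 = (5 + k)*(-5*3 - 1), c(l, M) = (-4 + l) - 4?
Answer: 920/9 - 50*sqrt(2) ≈ 31.512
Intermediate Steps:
c(l, M) = -8 + l
V = -92/9 (V = 4/9 + ((5 + 1)*(-5*3 - 1))/9 = 4/9 + (6*(-15 - 1))/9 = 4/9 + (6*(-16))/9 = 4/9 + (1/9)*(-96) = 4/9 - 32/3 = -92/9 ≈ -10.222)
(sqrt(19 + 31) + V)*c(-2, 0) = (sqrt(19 + 31) - 92/9)*(-8 - 2) = (sqrt(50) - 92/9)*(-10) = (5*sqrt(2) - 92/9)*(-10) = (-92/9 + 5*sqrt(2))*(-10) = 920/9 - 50*sqrt(2)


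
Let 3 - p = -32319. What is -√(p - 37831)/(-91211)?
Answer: I*√5509/91211 ≈ 0.00081375*I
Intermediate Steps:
p = 32322 (p = 3 - 1*(-32319) = 3 + 32319 = 32322)
-√(p - 37831)/(-91211) = -√(32322 - 37831)/(-91211) = -√(-5509)*(-1)/91211 = -I*√5509*(-1)/91211 = -(-1)*I*√5509/91211 = I*√5509/91211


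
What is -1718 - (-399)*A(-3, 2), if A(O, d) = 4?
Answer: -122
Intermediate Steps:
-1718 - (-399)*A(-3, 2) = -1718 - (-399)*4 = -1718 - 1*(-1596) = -1718 + 1596 = -122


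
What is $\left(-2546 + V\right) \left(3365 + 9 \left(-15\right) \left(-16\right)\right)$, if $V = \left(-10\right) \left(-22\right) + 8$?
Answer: $-12806950$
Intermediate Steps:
$V = 228$ ($V = 220 + 8 = 228$)
$\left(-2546 + V\right) \left(3365 + 9 \left(-15\right) \left(-16\right)\right) = \left(-2546 + 228\right) \left(3365 + 9 \left(-15\right) \left(-16\right)\right) = - 2318 \left(3365 - -2160\right) = - 2318 \left(3365 + 2160\right) = \left(-2318\right) 5525 = -12806950$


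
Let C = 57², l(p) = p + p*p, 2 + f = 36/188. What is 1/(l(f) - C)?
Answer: -2209/7173811 ≈ -0.00030793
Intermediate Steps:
f = -85/47 (f = -2 + 36/188 = -2 + 36*(1/188) = -2 + 9/47 = -85/47 ≈ -1.8085)
l(p) = p + p²
C = 3249
1/(l(f) - C) = 1/(-85*(1 - 85/47)/47 - 1*3249) = 1/(-85/47*(-38/47) - 3249) = 1/(3230/2209 - 3249) = 1/(-7173811/2209) = -2209/7173811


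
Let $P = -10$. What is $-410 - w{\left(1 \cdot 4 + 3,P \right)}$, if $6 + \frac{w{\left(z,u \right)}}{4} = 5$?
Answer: $-406$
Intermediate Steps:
$w{\left(z,u \right)} = -4$ ($w{\left(z,u \right)} = -24 + 4 \cdot 5 = -24 + 20 = -4$)
$-410 - w{\left(1 \cdot 4 + 3,P \right)} = -410 - -4 = -410 + 4 = -406$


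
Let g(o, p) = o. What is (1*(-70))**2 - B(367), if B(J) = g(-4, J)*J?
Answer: 6368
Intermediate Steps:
B(J) = -4*J
(1*(-70))**2 - B(367) = (1*(-70))**2 - (-4)*367 = (-70)**2 - 1*(-1468) = 4900 + 1468 = 6368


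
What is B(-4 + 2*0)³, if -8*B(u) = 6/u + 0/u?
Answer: 27/4096 ≈ 0.0065918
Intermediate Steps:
B(u) = -3/(4*u) (B(u) = -(6/u + 0/u)/8 = -(6/u + 0)/8 = -3/(4*u))
B(-4 + 2*0)³ = (-3/(4*(-4 + 2*0)))³ = (-3/(4*(-4 + 0)))³ = (-¾/(-4))³ = (-¾*(-¼))³ = (3/16)³ = 27/4096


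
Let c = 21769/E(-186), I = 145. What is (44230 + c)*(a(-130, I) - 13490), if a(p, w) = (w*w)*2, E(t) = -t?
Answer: 39263093240/31 ≈ 1.2666e+9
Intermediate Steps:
c = 21769/186 (c = 21769/((-1*(-186))) = 21769/186 ≈ 117.04)
a(p, w) = 2*w² (a(p, w) = w²*2 = 2*w²)
(44230 + c)*(a(-130, I) - 13490) = (44230 + 21769/186)*(2*145² - 13490) = 8248549*(2*21025 - 13490)/186 = 8248549*(42050 - 13490)/186 = (8248549/186)*28560 = 39263093240/31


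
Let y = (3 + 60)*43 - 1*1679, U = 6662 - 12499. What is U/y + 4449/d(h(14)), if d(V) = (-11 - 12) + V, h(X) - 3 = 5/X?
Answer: -13151951/56650 ≈ -232.16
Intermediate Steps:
U = -5837
h(X) = 3 + 5/X
d(V) = -23 + V
y = 1030 (y = 63*43 - 1679 = 2709 - 1679 = 1030)
U/y + 4449/d(h(14)) = -5837/1030 + 4449/(-23 + (3 + 5/14)) = -5837/1030 + 4449/(-23 + 47/14) = -5837/1030 + 4449/(-275/14) = -5837/1030 + 4449*(-14/275) = -5837/1030 - 62286/275 = -13151951/56650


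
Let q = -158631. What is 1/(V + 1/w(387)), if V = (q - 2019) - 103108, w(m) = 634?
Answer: -634/167222571 ≈ -3.7914e-6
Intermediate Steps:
V = -263758 (V = (-158631 - 2019) - 103108 = -160650 - 103108 = -263758)
1/(V + 1/w(387)) = 1/(-263758 + 1/634) = 1/(-167222571/634) = -634/167222571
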